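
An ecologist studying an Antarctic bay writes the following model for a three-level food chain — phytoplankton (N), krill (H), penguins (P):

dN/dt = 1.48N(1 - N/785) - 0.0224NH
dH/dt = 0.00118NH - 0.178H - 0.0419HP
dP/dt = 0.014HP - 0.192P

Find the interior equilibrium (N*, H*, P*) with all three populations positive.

N* ≈ 622, H* ≈ 13.7, P* ≈ 13.3

From dP/dt = 0: 0.014H* = 0.192, so H* = 13.7.
From dN/dt = 0: 1.48(1 - N*/785) = 0.0224·13.7, giving N* = 785·(1 - 0.208) = 622.
From dH/dt = 0: 0.00118·622 - 0.178 = 0.0419P*, so P* = 0.556/0.0419 = 13.3.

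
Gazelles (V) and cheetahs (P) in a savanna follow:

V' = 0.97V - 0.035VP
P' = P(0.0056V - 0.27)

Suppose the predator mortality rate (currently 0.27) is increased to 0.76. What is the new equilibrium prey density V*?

V* ≈ 136

At the interior fixed point, setting dP/dt = 0 with P > 0 fixes V* = (predator death rate)/(VP coefficient) — independent of the other coefficients.
With the change, V* = 0.76/0.0056 = 136; it rises from 48.2.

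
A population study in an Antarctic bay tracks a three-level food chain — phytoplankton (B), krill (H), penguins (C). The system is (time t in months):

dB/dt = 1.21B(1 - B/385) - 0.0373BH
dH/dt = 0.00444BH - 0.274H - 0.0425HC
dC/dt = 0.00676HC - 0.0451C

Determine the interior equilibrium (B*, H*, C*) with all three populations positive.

From dC/dt = 0: 0.00676H* = 0.0451, so H* = 6.67.
From dB/dt = 0: 1.21(1 - B*/385) = 0.0373·6.67, giving B* = 385·(1 - 0.206) = 306.
From dH/dt = 0: 0.00444·306 - 0.274 = 0.0425C*, so C* = 1.08/0.0425 = 25.5.

B* ≈ 306, H* ≈ 6.67, C* ≈ 25.5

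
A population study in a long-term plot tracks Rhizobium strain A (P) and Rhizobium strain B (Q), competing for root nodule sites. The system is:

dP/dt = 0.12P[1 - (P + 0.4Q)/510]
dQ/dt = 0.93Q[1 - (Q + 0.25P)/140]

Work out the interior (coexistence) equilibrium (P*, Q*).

P* ≈ 504, Q* ≈ 13.9

Setting both brackets to zero gives the nullclines P + 0.4Q = 510 and 0.25P + Q = 140.
Substituting Q = 140 - 0.25P into the first: P(1 - 0.4·0.25) = 510 - 0.4·140.
So P* = 454/0.9 = 504, and then Q* = 140 - 0.25·504 = 13.9.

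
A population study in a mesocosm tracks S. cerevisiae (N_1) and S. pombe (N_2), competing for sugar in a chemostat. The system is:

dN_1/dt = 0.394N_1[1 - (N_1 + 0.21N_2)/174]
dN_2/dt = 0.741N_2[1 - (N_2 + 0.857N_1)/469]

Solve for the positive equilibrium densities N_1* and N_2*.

Setting both brackets to zero gives the nullclines N_1 + 0.21N_2 = 174 and 0.857N_1 + N_2 = 469.
Substituting N_2 = 469 - 0.857N_1 into the first: N_1(1 - 0.21·0.857) = 174 - 0.21·469.
So N_1* = 75.5/0.82 = 92.1, and then N_2* = 469 - 0.857·92.1 = 390.

N_1* ≈ 92.1, N_2* ≈ 390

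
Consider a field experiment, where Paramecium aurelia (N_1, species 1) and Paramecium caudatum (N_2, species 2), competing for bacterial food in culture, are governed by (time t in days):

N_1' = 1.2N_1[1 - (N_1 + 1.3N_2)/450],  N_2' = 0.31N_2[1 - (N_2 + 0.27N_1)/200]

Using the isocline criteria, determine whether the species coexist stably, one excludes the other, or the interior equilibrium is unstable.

Compare the nullcline intercepts: K1/α12 = 450/1.3 = 346 > K2 = 200; K2/α21 = 200/0.27 = 741 > K1 = 450.
Since both inequalities hold, each species can invade when rare, so the interior equilibrium is stable.

stable coexistence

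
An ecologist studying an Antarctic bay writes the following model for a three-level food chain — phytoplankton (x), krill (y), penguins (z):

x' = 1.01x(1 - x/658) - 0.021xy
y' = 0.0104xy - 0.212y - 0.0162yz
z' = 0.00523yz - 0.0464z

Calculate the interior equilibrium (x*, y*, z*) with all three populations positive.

x* ≈ 537, y* ≈ 8.87, z* ≈ 331

From dz/dt = 0: 0.00523y* = 0.0464, so y* = 8.87.
From dx/dt = 0: 1.01(1 - x*/658) = 0.021·8.87, giving x* = 658·(1 - 0.184) = 537.
From dy/dt = 0: 0.0104·537 - 0.212 = 0.0162z*, so z* = 5.37/0.0162 = 331.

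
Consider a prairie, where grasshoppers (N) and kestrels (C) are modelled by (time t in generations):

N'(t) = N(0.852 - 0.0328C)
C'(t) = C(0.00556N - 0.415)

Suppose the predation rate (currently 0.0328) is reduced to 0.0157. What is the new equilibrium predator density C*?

C* ≈ 54.3

At the interior fixed point, setting dN/dt = 0 with N > 0 fixes C* = (prey growth rate)/(NC coefficient) — independent of the other coefficients.
With the change, C* = 0.852/0.0157 = 54.3; it rises from 26.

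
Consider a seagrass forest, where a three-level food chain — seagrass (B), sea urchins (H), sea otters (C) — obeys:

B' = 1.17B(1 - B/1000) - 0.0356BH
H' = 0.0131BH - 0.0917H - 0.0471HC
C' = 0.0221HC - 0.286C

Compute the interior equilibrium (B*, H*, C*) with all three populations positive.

From dC/dt = 0: 0.0221H* = 0.286, so H* = 12.9.
From dB/dt = 0: 1.17(1 - B*/1000) = 0.0356·12.9, giving B* = 1000·(1 - 0.394) = 606.
From dH/dt = 0: 0.0131·606 - 0.0917 = 0.0471C*, so C* = 7.85/0.0471 = 167.

B* ≈ 606, H* ≈ 12.9, C* ≈ 167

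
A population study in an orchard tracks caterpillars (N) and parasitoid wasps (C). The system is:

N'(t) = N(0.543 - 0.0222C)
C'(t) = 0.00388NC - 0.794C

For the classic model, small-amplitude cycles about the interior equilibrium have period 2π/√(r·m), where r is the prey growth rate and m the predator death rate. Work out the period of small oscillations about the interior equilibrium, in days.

Here r = 0.543 and m = 0.794, so r·m = 0.431.
ω = √0.431 = 0.657 per day, hence T = 2π/ω ≈ 9.57 days.

T ≈ 9.57 days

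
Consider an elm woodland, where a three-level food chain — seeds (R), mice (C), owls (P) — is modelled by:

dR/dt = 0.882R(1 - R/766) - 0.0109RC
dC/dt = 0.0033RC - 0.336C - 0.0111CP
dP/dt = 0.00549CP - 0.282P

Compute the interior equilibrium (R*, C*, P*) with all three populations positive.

From dP/dt = 0: 0.00549C* = 0.282, so C* = 51.4.
From dR/dt = 0: 0.882(1 - R*/766) = 0.0109·51.4, giving R* = 766·(1 - 0.635) = 280.
From dC/dt = 0: 0.0033·280 - 0.336 = 0.0111P*, so P* = 0.587/0.0111 = 52.9.

R* ≈ 280, C* ≈ 51.4, P* ≈ 52.9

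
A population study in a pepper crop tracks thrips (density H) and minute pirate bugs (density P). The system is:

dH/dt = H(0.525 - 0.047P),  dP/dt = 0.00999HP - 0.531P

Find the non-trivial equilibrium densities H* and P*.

H* ≈ 53.2, P* ≈ 11.2

Set dP/dt = 0 with P > 0: 0.00999H - 0.531 = 0, so H* = 0.531/0.00999 = 53.2.
Set dH/dt = 0 with H > 0: 0.525 - 0.047P = 0, so P* = 0.525/0.047 = 11.2.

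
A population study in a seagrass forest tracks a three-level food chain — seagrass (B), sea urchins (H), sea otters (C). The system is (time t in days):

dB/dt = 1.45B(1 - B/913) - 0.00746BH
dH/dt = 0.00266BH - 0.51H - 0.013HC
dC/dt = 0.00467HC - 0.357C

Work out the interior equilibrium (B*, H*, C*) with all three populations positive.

B* ≈ 554, H* ≈ 76.4, C* ≈ 74.1

From dC/dt = 0: 0.00467H* = 0.357, so H* = 76.4.
From dB/dt = 0: 1.45(1 - B*/913) = 0.00746·76.4, giving B* = 913·(1 - 0.393) = 554.
From dH/dt = 0: 0.00266·554 - 0.51 = 0.013C*, so C* = 0.963/0.013 = 74.1.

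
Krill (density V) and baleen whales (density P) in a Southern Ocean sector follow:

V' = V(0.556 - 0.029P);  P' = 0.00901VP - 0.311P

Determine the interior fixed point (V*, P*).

V* ≈ 34.5, P* ≈ 19.2

Set dP/dt = 0 with P > 0: 0.00901V - 0.311 = 0, so V* = 0.311/0.00901 = 34.5.
Set dV/dt = 0 with V > 0: 0.556 - 0.029P = 0, so P* = 0.556/0.029 = 19.2.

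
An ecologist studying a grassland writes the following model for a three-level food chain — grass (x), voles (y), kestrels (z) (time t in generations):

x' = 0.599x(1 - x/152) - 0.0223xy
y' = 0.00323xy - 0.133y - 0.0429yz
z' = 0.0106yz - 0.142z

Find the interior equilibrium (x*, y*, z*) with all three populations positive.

x* ≈ 76.2, y* ≈ 13.4, z* ≈ 2.64

From dz/dt = 0: 0.0106y* = 0.142, so y* = 13.4.
From dx/dt = 0: 0.599(1 - x*/152) = 0.0223·13.4, giving x* = 152·(1 - 0.499) = 76.2.
From dy/dt = 0: 0.00323·76.2 - 0.133 = 0.0429z*, so z* = 0.113/0.0429 = 2.64.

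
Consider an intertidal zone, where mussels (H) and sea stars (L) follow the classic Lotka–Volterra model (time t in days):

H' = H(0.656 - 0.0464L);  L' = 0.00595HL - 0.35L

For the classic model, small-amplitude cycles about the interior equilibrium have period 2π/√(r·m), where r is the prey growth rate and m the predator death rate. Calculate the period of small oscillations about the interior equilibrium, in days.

T ≈ 13.1 days

Here r = 0.656 and m = 0.35, so r·m = 0.23.
ω = √0.23 = 0.479 per day, hence T = 2π/ω ≈ 13.1 days.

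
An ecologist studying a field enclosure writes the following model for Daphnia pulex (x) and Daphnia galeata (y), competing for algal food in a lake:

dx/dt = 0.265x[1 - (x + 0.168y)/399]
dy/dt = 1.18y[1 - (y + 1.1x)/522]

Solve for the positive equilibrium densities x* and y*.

x* ≈ 382, y* ≈ 102

Setting both brackets to zero gives the nullclines x + 0.168y = 399 and 1.1x + y = 522.
Substituting y = 522 - 1.1x into the first: x(1 - 0.168·1.1) = 399 - 0.168·522.
So x* = 311/0.815 = 382, and then y* = 522 - 1.1·382 = 102.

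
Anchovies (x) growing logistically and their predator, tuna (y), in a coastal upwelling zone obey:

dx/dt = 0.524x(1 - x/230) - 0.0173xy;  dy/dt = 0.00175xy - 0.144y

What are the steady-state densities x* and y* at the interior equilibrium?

From dy/dt = 0 with y > 0: 0.00175x* = 0.144, so x* = 82.3.
Substitute into dx/dt = 0: 0.524(1 - 82.3/230) = 0.0173y*.
The bracket is 0.642, giving y* = 0.337/0.0173 = 19.5.

x* ≈ 82.3, y* ≈ 19.5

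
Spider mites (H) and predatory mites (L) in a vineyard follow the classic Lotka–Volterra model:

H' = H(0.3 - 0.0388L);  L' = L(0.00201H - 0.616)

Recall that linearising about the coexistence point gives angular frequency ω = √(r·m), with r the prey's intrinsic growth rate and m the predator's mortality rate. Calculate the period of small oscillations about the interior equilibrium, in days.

Here r = 0.3 and m = 0.616, so r·m = 0.185.
ω = √0.185 = 0.43 per day, hence T = 2π/ω ≈ 14.6 days.

T ≈ 14.6 days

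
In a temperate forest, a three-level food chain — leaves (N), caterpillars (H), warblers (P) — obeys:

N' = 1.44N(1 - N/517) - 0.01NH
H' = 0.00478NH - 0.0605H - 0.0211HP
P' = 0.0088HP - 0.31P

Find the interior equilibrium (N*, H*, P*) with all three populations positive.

From dP/dt = 0: 0.0088H* = 0.31, so H* = 35.2.
From dN/dt = 0: 1.44(1 - N*/517) = 0.01·35.2, giving N* = 517·(1 - 0.245) = 391.
From dH/dt = 0: 0.00478·391 - 0.0605 = 0.0211P*, so P* = 1.81/0.0211 = 85.6.

N* ≈ 391, H* ≈ 35.2, P* ≈ 85.6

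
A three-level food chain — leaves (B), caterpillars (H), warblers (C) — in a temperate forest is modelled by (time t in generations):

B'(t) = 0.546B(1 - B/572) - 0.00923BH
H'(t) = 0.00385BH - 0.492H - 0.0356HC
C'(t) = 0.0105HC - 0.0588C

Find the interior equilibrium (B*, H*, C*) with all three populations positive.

B* ≈ 518, H* ≈ 5.6, C* ≈ 42.2

From dC/dt = 0: 0.0105H* = 0.0588, so H* = 5.6.
From dB/dt = 0: 0.546(1 - B*/572) = 0.00923·5.6, giving B* = 572·(1 - 0.0947) = 518.
From dH/dt = 0: 0.00385·518 - 0.492 = 0.0356C*, so C* = 1.5/0.0356 = 42.2.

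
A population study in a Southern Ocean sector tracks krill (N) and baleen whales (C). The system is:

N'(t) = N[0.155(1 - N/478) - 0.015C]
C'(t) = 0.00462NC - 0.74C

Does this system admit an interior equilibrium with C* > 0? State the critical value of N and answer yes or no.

Threshold N = 160; K > 160, so yes, the predator persists.

The predator equation gives dC/dt > 0 only when N > 0.74/0.00462 = 160.
Without the predator, N → K = 478. Since 478 > 160, the predator can invade and persist.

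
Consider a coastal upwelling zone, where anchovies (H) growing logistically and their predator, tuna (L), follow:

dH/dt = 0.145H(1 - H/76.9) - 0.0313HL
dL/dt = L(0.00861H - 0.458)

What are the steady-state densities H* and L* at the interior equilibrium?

From dL/dt = 0 with L > 0: 0.00861H* = 0.458, so H* = 53.2.
Substitute into dH/dt = 0: 0.145(1 - 53.2/76.9) = 0.0313L*.
The bracket is 0.308, giving L* = 0.0447/0.0313 = 1.43.

H* ≈ 53.2, L* ≈ 1.43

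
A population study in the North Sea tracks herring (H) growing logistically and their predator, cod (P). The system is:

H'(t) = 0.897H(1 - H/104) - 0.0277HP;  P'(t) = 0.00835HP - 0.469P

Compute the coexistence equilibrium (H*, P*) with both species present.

H* ≈ 56.2, P* ≈ 14.9

From dP/dt = 0 with P > 0: 0.00835H* = 0.469, so H* = 56.2.
Substitute into dH/dt = 0: 0.897(1 - 56.2/104) = 0.0277P*.
The bracket is 0.46, giving P* = 0.413/0.0277 = 14.9.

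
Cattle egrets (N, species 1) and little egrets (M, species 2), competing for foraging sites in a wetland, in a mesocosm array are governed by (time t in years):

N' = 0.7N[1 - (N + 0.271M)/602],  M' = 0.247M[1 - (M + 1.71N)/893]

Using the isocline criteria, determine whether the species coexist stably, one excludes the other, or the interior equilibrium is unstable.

species 1 excludes species 2

Compare the nullcline intercepts: K1/α12 = 602/0.271 = 2220 > K2 = 893; K2/α21 = 893/1.71 = 522 < K1 = 602.
Since the inequalities point opposite ways, species 1 can invade but species 2 cannot.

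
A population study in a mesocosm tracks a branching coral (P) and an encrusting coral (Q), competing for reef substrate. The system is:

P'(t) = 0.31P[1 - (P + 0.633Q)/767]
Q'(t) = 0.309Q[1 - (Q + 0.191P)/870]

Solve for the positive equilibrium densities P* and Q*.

Setting both brackets to zero gives the nullclines P + 0.633Q = 767 and 0.191P + Q = 870.
Substituting Q = 870 - 0.191P into the first: P(1 - 0.633·0.191) = 767 - 0.633·870.
So P* = 216/0.879 = 246, and then Q* = 870 - 0.191·246 = 823.

P* ≈ 246, Q* ≈ 823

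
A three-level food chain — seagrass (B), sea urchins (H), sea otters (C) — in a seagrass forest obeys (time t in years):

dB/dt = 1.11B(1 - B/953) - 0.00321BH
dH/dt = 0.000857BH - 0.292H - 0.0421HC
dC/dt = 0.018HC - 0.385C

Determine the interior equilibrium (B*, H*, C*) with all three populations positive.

B* ≈ 894, H* ≈ 21.4, C* ≈ 11.3

From dC/dt = 0: 0.018H* = 0.385, so H* = 21.4.
From dB/dt = 0: 1.11(1 - B*/953) = 0.00321·21.4, giving B* = 953·(1 - 0.0619) = 894.
From dH/dt = 0: 0.000857·894 - 0.292 = 0.0421C*, so C* = 0.474/0.0421 = 11.3.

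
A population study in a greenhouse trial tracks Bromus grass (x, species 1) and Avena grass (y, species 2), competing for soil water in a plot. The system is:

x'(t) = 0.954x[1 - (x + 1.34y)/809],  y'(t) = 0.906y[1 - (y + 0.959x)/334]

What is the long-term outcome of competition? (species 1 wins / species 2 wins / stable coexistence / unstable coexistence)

species 1 excludes species 2

Compare the nullcline intercepts: K1/α12 = 809/1.34 = 604 > K2 = 334; K2/α21 = 334/0.959 = 348 < K1 = 809.
Since the inequalities point opposite ways, species 1 can invade but species 2 cannot.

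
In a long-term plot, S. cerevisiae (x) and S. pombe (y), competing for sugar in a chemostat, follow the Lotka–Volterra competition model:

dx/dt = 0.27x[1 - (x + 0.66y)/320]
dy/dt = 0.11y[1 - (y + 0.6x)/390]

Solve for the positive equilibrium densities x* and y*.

Setting both brackets to zero gives the nullclines x + 0.66y = 320 and 0.6x + y = 390.
Substituting y = 390 - 0.6x into the first: x(1 - 0.66·0.6) = 320 - 0.66·390.
So x* = 62.6/0.604 = 104, and then y* = 390 - 0.6·104 = 328.

x* ≈ 104, y* ≈ 328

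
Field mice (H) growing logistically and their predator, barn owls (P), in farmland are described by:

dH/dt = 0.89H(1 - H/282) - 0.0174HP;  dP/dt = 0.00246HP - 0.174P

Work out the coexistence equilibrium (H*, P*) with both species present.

From dP/dt = 0 with P > 0: 0.00246H* = 0.174, so H* = 70.7.
Substitute into dH/dt = 0: 0.89(1 - 70.7/282) = 0.0174P*.
The bracket is 0.749, giving P* = 0.667/0.0174 = 38.3.

H* ≈ 70.7, P* ≈ 38.3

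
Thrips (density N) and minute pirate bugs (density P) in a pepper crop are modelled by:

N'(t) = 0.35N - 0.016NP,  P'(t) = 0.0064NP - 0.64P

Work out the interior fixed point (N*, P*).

Set dP/dt = 0 with P > 0: 0.0064N - 0.64 = 0, so N* = 0.64/0.0064 = 100.
Set dN/dt = 0 with N > 0: 0.35 - 0.016P = 0, so P* = 0.35/0.016 = 21.9.

N* ≈ 100, P* ≈ 21.9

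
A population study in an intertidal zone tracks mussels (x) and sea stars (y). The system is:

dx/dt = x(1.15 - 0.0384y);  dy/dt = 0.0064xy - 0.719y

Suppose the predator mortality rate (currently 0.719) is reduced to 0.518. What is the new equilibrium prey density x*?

At the interior fixed point, setting dy/dt = 0 with y > 0 fixes x* = (predator death rate)/(xy coefficient) — independent of the other coefficients.
With the change, x* = 0.518/0.0064 = 80.9; it falls from 112.

x* ≈ 80.9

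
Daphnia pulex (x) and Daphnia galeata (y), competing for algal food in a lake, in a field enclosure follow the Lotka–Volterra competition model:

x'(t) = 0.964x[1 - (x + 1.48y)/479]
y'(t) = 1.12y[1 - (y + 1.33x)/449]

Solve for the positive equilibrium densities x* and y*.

Setting both brackets to zero gives the nullclines x + 1.48y = 479 and 1.33x + y = 449.
Substituting y = 449 - 1.33x into the first: x(1 - 1.48·1.33) = 479 - 1.48·449.
So x* = -186/-0.968 = 192, and then y* = 449 - 1.33·192 = 194.

x* ≈ 192, y* ≈ 194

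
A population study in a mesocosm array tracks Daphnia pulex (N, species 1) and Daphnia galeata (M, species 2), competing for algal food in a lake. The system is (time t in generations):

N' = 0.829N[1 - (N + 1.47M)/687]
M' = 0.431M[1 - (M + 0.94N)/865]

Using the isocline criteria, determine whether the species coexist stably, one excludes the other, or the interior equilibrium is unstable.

Compare the nullcline intercepts: K1/α12 = 687/1.47 = 467 < K2 = 865; K2/α21 = 865/0.94 = 920 > K1 = 687.
Since the inequalities point opposite ways, species 2 can invade but species 1 cannot.

species 2 excludes species 1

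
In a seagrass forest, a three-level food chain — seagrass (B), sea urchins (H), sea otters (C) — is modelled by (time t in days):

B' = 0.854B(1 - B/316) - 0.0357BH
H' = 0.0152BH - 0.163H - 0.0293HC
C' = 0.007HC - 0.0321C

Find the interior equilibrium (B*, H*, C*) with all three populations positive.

B* ≈ 255, H* ≈ 4.59, C* ≈ 127

From dC/dt = 0: 0.007H* = 0.0321, so H* = 4.59.
From dB/dt = 0: 0.854(1 - B*/316) = 0.0357·4.59, giving B* = 316·(1 - 0.192) = 255.
From dH/dt = 0: 0.0152·255 - 0.163 = 0.0293C*, so C* = 3.72/0.0293 = 127.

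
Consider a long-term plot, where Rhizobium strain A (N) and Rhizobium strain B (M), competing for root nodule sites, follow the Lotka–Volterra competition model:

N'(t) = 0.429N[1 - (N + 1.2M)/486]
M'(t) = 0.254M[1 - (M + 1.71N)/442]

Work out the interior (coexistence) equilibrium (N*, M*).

N* ≈ 42.2, M* ≈ 370

Setting both brackets to zero gives the nullclines N + 1.2M = 486 and 1.71N + M = 442.
Substituting M = 442 - 1.71N into the first: N(1 - 1.2·1.71) = 486 - 1.2·442.
So N* = -44.4/-1.05 = 42.2, and then M* = 442 - 1.71·42.2 = 370.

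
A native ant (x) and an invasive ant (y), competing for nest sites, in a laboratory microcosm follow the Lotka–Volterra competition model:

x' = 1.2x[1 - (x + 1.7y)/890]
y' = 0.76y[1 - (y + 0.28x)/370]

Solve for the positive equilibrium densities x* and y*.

x* ≈ 498, y* ≈ 231

Setting both brackets to zero gives the nullclines x + 1.7y = 890 and 0.28x + y = 370.
Substituting y = 370 - 0.28x into the first: x(1 - 1.7·0.28) = 890 - 1.7·370.
So x* = 261/0.524 = 498, and then y* = 370 - 0.28·498 = 231.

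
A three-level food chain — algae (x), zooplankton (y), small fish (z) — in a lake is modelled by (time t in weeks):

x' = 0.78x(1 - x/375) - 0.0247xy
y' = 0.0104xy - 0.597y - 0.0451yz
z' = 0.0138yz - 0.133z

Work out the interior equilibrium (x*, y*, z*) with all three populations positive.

From dz/dt = 0: 0.0138y* = 0.133, so y* = 9.64.
From dx/dt = 0: 0.78(1 - x*/375) = 0.0247·9.64, giving x* = 375·(1 - 0.305) = 261.
From dy/dt = 0: 0.0104·261 - 0.597 = 0.0451z*, so z* = 2.11/0.0451 = 46.8.

x* ≈ 261, y* ≈ 9.64, z* ≈ 46.8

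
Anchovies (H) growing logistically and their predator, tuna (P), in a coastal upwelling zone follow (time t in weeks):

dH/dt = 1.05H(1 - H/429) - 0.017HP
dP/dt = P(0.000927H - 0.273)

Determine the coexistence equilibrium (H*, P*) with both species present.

H* ≈ 294, P* ≈ 19.4

From dP/dt = 0 with P > 0: 0.000927H* = 0.273, so H* = 294.
Substitute into dH/dt = 0: 1.05(1 - 294/429) = 0.017P*.
The bracket is 0.314, giving P* = 0.329/0.017 = 19.4.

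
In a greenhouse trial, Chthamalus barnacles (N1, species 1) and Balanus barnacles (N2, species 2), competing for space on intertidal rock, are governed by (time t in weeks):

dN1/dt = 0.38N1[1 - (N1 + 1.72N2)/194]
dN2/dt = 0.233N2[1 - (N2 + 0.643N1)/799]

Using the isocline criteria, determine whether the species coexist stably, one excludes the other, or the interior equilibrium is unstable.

Compare the nullcline intercepts: K1/α12 = 194/1.72 = 113 < K2 = 799; K2/α21 = 799/0.643 = 1240 > K1 = 194.
Since the inequalities point opposite ways, species 2 can invade but species 1 cannot.

species 2 excludes species 1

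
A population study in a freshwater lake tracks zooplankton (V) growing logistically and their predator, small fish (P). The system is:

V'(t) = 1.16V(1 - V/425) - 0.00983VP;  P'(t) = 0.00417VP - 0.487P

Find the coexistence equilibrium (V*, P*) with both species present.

From dP/dt = 0 with P > 0: 0.00417V* = 0.487, so V* = 117.
Substitute into dV/dt = 0: 1.16(1 - 117/425) = 0.00983P*.
The bracket is 0.725, giving P* = 0.841/0.00983 = 85.6.

V* ≈ 117, P* ≈ 85.6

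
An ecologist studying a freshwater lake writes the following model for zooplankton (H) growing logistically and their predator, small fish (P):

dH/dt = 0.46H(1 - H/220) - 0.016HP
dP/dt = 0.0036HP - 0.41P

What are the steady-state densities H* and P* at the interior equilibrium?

From dP/dt = 0 with P > 0: 0.0036H* = 0.41, so H* = 114.
Substitute into dH/dt = 0: 0.46(1 - 114/220) = 0.016P*.
The bracket is 0.482, giving P* = 0.222/0.016 = 13.9.

H* ≈ 114, P* ≈ 13.9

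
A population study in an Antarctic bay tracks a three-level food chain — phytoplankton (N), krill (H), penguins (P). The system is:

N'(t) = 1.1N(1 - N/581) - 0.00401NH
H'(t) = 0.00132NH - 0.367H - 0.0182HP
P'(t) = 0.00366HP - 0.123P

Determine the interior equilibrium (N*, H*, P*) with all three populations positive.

N* ≈ 510, H* ≈ 33.6, P* ≈ 16.8

From dP/dt = 0: 0.00366H* = 0.123, so H* = 33.6.
From dN/dt = 0: 1.1(1 - N*/581) = 0.00401·33.6, giving N* = 581·(1 - 0.123) = 510.
From dH/dt = 0: 0.00132·510 - 0.367 = 0.0182P*, so P* = 0.306/0.0182 = 16.8.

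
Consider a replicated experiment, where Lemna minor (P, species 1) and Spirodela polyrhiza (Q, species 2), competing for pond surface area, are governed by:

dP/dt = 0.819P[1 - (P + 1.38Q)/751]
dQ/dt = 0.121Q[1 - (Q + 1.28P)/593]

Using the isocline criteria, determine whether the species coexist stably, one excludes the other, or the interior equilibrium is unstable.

unstable coexistence (outcome depends on initial conditions)

Compare the nullcline intercepts: K1/α12 = 751/1.38 = 544 < K2 = 593; K2/α21 = 593/1.28 = 463 < K1 = 751.
Since both are reversed, neither can invade when rare; the interior point is a saddle.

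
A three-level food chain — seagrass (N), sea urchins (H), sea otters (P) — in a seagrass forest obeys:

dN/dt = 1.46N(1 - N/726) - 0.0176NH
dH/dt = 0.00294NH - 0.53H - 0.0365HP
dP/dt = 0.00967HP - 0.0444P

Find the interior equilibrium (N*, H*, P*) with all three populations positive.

From dP/dt = 0: 0.00967H* = 0.0444, so H* = 4.59.
From dN/dt = 0: 1.46(1 - N*/726) = 0.0176·4.59, giving N* = 726·(1 - 0.0553) = 686.
From dH/dt = 0: 0.00294·686 - 0.53 = 0.0365P*, so P* = 1.49/0.0365 = 40.7.

N* ≈ 686, H* ≈ 4.59, P* ≈ 40.7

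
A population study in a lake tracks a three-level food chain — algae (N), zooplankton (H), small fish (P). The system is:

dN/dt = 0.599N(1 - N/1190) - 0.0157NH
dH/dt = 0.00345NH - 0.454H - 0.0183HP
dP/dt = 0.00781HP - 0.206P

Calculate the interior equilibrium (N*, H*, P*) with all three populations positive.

From dP/dt = 0: 0.00781H* = 0.206, so H* = 26.4.
From dN/dt = 0: 0.599(1 - N*/1190) = 0.0157·26.4, giving N* = 1190·(1 - 0.691) = 367.
From dH/dt = 0: 0.00345·367 - 0.454 = 0.0183P*, so P* = 0.813/0.0183 = 44.4.

N* ≈ 367, H* ≈ 26.4, P* ≈ 44.4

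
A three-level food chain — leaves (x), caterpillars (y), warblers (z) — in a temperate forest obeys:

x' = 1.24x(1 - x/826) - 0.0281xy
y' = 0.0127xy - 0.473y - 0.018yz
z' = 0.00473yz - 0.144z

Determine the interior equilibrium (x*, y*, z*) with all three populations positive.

x* ≈ 256, y* ≈ 30.4, z* ≈ 154

From dz/dt = 0: 0.00473y* = 0.144, so y* = 30.4.
From dx/dt = 0: 1.24(1 - x*/826) = 0.0281·30.4, giving x* = 826·(1 - 0.69) = 256.
From dy/dt = 0: 0.0127·256 - 0.473 = 0.018z*, so z* = 2.78/0.018 = 154.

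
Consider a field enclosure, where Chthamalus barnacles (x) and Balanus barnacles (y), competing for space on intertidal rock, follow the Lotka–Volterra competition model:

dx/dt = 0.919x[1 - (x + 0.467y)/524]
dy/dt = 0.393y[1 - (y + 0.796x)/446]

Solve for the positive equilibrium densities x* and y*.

Setting both brackets to zero gives the nullclines x + 0.467y = 524 and 0.796x + y = 446.
Substituting y = 446 - 0.796x into the first: x(1 - 0.467·0.796) = 524 - 0.467·446.
So x* = 316/0.628 = 503, and then y* = 446 - 0.796·503 = 46.

x* ≈ 503, y* ≈ 46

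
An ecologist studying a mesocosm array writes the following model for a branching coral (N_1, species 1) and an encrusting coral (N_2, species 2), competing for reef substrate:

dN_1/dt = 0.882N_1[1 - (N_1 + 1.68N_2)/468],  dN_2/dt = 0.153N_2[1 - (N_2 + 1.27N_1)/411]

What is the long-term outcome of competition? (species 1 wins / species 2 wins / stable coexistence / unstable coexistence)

Compare the nullcline intercepts: K1/α12 = 468/1.68 = 279 < K2 = 411; K2/α21 = 411/1.27 = 324 < K1 = 468.
Since both are reversed, neither can invade when rare; the interior point is a saddle.

unstable coexistence (outcome depends on initial conditions)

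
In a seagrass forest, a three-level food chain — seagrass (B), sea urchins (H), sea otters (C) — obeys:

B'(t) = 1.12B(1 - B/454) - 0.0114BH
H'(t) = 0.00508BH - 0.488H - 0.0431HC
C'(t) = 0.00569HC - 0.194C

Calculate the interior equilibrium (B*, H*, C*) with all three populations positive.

B* ≈ 296, H* ≈ 34.1, C* ≈ 23.6

From dC/dt = 0: 0.00569H* = 0.194, so H* = 34.1.
From dB/dt = 0: 1.12(1 - B*/454) = 0.0114·34.1, giving B* = 454·(1 - 0.347) = 296.
From dH/dt = 0: 0.00508·296 - 0.488 = 0.0431C*, so C* = 1.02/0.0431 = 23.6.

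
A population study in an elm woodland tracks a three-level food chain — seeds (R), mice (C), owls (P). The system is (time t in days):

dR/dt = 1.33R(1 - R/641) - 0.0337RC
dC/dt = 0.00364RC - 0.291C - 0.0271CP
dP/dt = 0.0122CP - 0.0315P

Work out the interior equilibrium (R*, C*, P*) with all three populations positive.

R* ≈ 599, C* ≈ 2.58, P* ≈ 69.7

From dP/dt = 0: 0.0122C* = 0.0315, so C* = 2.58.
From dR/dt = 0: 1.33(1 - R*/641) = 0.0337·2.58, giving R* = 641·(1 - 0.0654) = 599.
From dC/dt = 0: 0.00364·599 - 0.291 = 0.0271P*, so P* = 1.89/0.0271 = 69.7.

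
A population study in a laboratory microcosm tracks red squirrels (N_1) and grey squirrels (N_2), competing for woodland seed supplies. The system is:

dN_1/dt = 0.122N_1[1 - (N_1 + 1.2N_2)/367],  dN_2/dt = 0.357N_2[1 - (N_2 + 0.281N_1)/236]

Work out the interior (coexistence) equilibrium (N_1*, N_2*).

Setting both brackets to zero gives the nullclines N_1 + 1.2N_2 = 367 and 0.281N_1 + N_2 = 236.
Substituting N_2 = 236 - 0.281N_1 into the first: N_1(1 - 1.2·0.281) = 367 - 1.2·236.
So N_1* = 83.8/0.663 = 126, and then N_2* = 236 - 0.281·126 = 200.

N_1* ≈ 126, N_2* ≈ 200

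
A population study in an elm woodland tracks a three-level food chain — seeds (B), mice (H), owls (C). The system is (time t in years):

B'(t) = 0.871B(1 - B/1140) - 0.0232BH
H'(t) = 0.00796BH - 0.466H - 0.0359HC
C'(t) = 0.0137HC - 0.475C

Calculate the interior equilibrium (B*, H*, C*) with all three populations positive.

From dC/dt = 0: 0.0137H* = 0.475, so H* = 34.7.
From dB/dt = 0: 0.871(1 - B*/1140) = 0.0232·34.7, giving B* = 1140·(1 - 0.924) = 87.2.
From dH/dt = 0: 0.00796·87.2 - 0.466 = 0.0359C*, so C* = 0.228/0.0359 = 6.35.

B* ≈ 87.2, H* ≈ 34.7, C* ≈ 6.35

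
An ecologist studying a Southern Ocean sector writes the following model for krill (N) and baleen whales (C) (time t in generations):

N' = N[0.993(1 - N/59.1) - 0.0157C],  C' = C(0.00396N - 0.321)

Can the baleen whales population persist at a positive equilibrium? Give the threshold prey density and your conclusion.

The predator equation gives dC/dt > 0 only when N > 0.321/0.00396 = 81.1.
Without the predator, N → K = 59.1. Since 59.1 < 81.1, the predator cannot invade.

Threshold N = 81.1; K < 81.1, so no, the predator goes extinct.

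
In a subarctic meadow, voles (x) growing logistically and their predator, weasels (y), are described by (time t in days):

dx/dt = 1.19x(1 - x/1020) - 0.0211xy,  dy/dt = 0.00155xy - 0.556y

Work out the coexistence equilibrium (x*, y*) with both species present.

From dy/dt = 0 with y > 0: 0.00155x* = 0.556, so x* = 359.
Substitute into dx/dt = 0: 1.19(1 - 359/1020) = 0.0211y*.
The bracket is 0.648, giving y* = 0.772/0.0211 = 36.6.

x* ≈ 359, y* ≈ 36.6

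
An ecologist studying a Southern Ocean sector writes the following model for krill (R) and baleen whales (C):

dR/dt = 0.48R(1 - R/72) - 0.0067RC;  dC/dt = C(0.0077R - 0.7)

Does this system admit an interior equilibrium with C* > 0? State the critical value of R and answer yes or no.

Threshold R = 90.9; K < 90.9, so no, the predator goes extinct.

The predator equation gives dC/dt > 0 only when R > 0.7/0.0077 = 90.9.
Without the predator, R → K = 72. Since 72 < 90.9, the predator cannot invade.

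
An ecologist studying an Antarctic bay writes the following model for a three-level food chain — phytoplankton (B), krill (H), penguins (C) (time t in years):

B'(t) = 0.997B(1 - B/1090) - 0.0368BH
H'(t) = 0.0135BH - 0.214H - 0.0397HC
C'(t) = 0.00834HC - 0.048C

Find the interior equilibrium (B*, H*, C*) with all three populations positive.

From dC/dt = 0: 0.00834H* = 0.048, so H* = 5.76.
From dB/dt = 0: 0.997(1 - B*/1090) = 0.0368·5.76, giving B* = 1090·(1 - 0.212) = 858.
From dH/dt = 0: 0.0135·858 - 0.214 = 0.0397C*, so C* = 11.4/0.0397 = 287.

B* ≈ 858, H* ≈ 5.76, C* ≈ 287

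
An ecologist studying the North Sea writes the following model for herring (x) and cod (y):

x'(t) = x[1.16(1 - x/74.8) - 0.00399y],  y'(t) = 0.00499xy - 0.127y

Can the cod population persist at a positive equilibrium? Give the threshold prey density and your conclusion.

The predator equation gives dy/dt > 0 only when x > 0.127/0.00499 = 25.5.
Without the predator, x → K = 74.8. Since 74.8 > 25.5, the predator can invade and persist.

Threshold x = 25.5; K > 25.5, so yes, the predator persists.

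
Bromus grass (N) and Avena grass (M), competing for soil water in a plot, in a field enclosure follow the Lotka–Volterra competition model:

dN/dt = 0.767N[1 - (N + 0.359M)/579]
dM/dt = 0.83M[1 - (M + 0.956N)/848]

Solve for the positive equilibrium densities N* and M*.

N* ≈ 418, M* ≈ 448

Setting both brackets to zero gives the nullclines N + 0.359M = 579 and 0.956N + M = 848.
Substituting M = 848 - 0.956N into the first: N(1 - 0.359·0.956) = 579 - 0.359·848.
So N* = 275/0.657 = 418, and then M* = 848 - 0.956·418 = 448.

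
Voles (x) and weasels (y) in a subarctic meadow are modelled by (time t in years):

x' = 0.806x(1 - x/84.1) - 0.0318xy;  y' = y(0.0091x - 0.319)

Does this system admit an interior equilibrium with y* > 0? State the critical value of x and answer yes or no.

The predator equation gives dy/dt > 0 only when x > 0.319/0.0091 = 35.1.
Without the predator, x → K = 84.1. Since 84.1 > 35.1, the predator can invade and persist.

Threshold x = 35.1; K > 35.1, so yes, the predator persists.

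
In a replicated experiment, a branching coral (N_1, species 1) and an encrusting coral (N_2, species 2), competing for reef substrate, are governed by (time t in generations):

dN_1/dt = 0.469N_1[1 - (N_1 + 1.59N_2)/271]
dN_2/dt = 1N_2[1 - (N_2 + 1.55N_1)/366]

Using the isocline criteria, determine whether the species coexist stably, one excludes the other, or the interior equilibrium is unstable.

unstable coexistence (outcome depends on initial conditions)

Compare the nullcline intercepts: K1/α12 = 271/1.59 = 170 < K2 = 366; K2/α21 = 366/1.55 = 236 < K1 = 271.
Since both are reversed, neither can invade when rare; the interior point is a saddle.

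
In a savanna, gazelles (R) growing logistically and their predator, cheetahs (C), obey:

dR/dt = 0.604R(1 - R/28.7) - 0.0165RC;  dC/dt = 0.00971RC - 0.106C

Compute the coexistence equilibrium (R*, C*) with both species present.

From dC/dt = 0 with C > 0: 0.00971R* = 0.106, so R* = 10.9.
Substitute into dR/dt = 0: 0.604(1 - 10.9/28.7) = 0.0165C*.
The bracket is 0.62, giving C* = 0.374/0.0165 = 22.7.

R* ≈ 10.9, C* ≈ 22.7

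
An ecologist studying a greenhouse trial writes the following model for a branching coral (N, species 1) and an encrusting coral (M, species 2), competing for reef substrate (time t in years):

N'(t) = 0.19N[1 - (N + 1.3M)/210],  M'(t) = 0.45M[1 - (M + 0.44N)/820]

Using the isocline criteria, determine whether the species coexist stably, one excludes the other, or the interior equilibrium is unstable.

Compare the nullcline intercepts: K1/α12 = 210/1.3 = 162 < K2 = 820; K2/α21 = 820/0.44 = 1860 > K1 = 210.
Since the inequalities point opposite ways, species 2 can invade but species 1 cannot.

species 2 excludes species 1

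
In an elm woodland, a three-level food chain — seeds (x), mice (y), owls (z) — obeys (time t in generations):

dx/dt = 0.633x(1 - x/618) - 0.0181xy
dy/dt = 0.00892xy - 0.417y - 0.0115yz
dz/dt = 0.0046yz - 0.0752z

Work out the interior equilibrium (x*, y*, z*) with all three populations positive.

x* ≈ 329, y* ≈ 16.3, z* ≈ 219

From dz/dt = 0: 0.0046y* = 0.0752, so y* = 16.3.
From dx/dt = 0: 0.633(1 - x*/618) = 0.0181·16.3, giving x* = 618·(1 - 0.467) = 329.
From dy/dt = 0: 0.00892·329 - 0.417 = 0.0115z*, so z* = 2.52/0.0115 = 219.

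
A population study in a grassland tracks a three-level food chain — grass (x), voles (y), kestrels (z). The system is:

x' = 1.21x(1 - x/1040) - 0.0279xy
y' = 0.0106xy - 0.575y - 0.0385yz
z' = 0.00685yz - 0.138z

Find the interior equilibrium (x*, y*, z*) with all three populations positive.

From dz/dt = 0: 0.00685y* = 0.138, so y* = 20.1.
From dx/dt = 0: 1.21(1 - x*/1040) = 0.0279·20.1, giving x* = 1040·(1 - 0.465) = 557.
From dy/dt = 0: 0.0106·557 - 0.575 = 0.0385z*, so z* = 5.33/0.0385 = 138.

x* ≈ 557, y* ≈ 20.1, z* ≈ 138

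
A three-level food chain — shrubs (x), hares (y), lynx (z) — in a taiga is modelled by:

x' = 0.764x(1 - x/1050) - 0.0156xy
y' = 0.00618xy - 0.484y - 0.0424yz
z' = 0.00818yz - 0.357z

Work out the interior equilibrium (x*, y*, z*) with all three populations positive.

x* ≈ 114, y* ≈ 43.6, z* ≈ 5.25

From dz/dt = 0: 0.00818y* = 0.357, so y* = 43.6.
From dx/dt = 0: 0.764(1 - x*/1050) = 0.0156·43.6, giving x* = 1050·(1 - 0.891) = 114.
From dy/dt = 0: 0.00618·114 - 0.484 = 0.0424z*, so z* = 0.222/0.0424 = 5.25.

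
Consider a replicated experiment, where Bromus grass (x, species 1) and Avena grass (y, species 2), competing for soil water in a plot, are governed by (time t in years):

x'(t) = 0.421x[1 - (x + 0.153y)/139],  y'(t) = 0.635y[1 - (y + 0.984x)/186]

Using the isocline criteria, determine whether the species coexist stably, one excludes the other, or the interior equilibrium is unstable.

stable coexistence

Compare the nullcline intercepts: K1/α12 = 139/0.153 = 908 > K2 = 186; K2/α21 = 186/0.984 = 189 > K1 = 139.
Since both inequalities hold, each species can invade when rare, so the interior equilibrium is stable.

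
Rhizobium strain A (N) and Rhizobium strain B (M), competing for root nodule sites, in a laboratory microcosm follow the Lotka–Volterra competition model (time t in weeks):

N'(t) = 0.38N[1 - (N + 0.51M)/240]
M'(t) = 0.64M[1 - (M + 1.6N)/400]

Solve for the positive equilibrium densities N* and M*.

Setting both brackets to zero gives the nullclines N + 0.51M = 240 and 1.6N + M = 400.
Substituting M = 400 - 1.6N into the first: N(1 - 0.51·1.6) = 240 - 0.51·400.
So N* = 36/0.184 = 196, and then M* = 400 - 1.6·196 = 87.

N* ≈ 196, M* ≈ 87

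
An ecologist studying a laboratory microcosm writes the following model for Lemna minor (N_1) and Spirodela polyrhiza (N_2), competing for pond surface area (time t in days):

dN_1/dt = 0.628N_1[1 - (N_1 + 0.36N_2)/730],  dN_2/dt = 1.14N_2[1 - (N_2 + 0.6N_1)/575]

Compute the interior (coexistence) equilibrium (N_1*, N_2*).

N_1* ≈ 667, N_2* ≈ 175

Setting both brackets to zero gives the nullclines N_1 + 0.36N_2 = 730 and 0.6N_1 + N_2 = 575.
Substituting N_2 = 575 - 0.6N_1 into the first: N_1(1 - 0.36·0.6) = 730 - 0.36·575.
So N_1* = 523/0.784 = 667, and then N_2* = 575 - 0.6·667 = 175.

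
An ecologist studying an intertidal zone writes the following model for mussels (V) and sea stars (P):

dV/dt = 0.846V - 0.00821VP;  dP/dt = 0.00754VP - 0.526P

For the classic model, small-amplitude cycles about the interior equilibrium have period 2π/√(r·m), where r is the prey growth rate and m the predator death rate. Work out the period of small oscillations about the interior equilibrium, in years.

T ≈ 9.42 years

Here r = 0.846 and m = 0.526, so r·m = 0.445.
ω = √0.445 = 0.667 per year, hence T = 2π/ω ≈ 9.42 years.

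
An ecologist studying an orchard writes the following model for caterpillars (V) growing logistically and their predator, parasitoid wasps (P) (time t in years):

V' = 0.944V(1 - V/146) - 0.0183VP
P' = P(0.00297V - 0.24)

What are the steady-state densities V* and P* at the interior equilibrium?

V* ≈ 80.8, P* ≈ 23

From dP/dt = 0 with P > 0: 0.00297V* = 0.24, so V* = 80.8.
Substitute into dV/dt = 0: 0.944(1 - 80.8/146) = 0.0183P*.
The bracket is 0.447, giving P* = 0.422/0.0183 = 23.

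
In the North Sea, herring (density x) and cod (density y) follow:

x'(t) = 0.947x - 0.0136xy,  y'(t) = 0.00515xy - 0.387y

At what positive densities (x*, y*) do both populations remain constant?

Set dy/dt = 0 with y > 0: 0.00515x - 0.387 = 0, so x* = 0.387/0.00515 = 75.1.
Set dx/dt = 0 with x > 0: 0.947 - 0.0136y = 0, so y* = 0.947/0.0136 = 69.6.

x* ≈ 75.1, y* ≈ 69.6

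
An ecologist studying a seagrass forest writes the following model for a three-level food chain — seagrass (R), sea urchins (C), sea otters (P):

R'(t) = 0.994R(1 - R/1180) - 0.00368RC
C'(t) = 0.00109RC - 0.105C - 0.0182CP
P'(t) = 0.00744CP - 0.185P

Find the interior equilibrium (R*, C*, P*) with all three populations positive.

From dP/dt = 0: 0.00744C* = 0.185, so C* = 24.9.
From dR/dt = 0: 0.994(1 - R*/1180) = 0.00368·24.9, giving R* = 1180·(1 - 0.0921) = 1070.
From dC/dt = 0: 0.00109·1070 - 0.105 = 0.0182P*, so P* = 1.06/0.0182 = 58.4.

R* ≈ 1070, C* ≈ 24.9, P* ≈ 58.4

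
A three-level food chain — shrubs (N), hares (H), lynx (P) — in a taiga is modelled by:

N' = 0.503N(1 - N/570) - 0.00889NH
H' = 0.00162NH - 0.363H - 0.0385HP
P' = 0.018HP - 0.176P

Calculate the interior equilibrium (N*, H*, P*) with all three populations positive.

N* ≈ 471, H* ≈ 9.78, P* ≈ 10.4

From dP/dt = 0: 0.018H* = 0.176, so H* = 9.78.
From dN/dt = 0: 0.503(1 - N*/570) = 0.00889·9.78, giving N* = 570·(1 - 0.173) = 471.
From dH/dt = 0: 0.00162·471 - 0.363 = 0.0385P*, so P* = 0.401/0.0385 = 10.4.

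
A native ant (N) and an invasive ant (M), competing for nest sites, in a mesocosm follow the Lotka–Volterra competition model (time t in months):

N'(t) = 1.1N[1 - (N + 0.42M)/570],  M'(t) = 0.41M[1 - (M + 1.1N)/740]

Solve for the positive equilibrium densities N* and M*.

Setting both brackets to zero gives the nullclines N + 0.42M = 570 and 1.1N + M = 740.
Substituting M = 740 - 1.1N into the first: N(1 - 0.42·1.1) = 570 - 0.42·740.
So N* = 259/0.538 = 482, and then M* = 740 - 1.1·482 = 210.

N* ≈ 482, M* ≈ 210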